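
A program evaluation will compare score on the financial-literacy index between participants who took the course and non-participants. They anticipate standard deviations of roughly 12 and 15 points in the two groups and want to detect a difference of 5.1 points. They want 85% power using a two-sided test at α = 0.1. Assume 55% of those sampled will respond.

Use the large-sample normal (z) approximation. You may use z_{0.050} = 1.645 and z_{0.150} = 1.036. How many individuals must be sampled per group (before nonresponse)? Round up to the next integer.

n = (z_{α/2} + z_β)² · (σ₁² + σ₂²) / δ²
  = (1.645 + 1.036)² · (12² + 15² = 369) / 5.1²
  = 7.1878 · 369 / 26.01
  = 101.97
Adjust for 55% response: 101.97 / 0.55 = 185.40.
Round up → n = 186 per group.

n = 186 per group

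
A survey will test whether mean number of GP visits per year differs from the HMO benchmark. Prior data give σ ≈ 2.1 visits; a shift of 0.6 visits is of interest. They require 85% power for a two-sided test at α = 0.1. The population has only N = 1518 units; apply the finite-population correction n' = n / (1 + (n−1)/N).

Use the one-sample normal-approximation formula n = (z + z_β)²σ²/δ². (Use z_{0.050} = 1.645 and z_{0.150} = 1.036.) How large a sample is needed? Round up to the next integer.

n = 84

n = (z_{α/2} + z_β)² · σ² / δ²
  = (1.645 + 1.036)² · 2.1² / 0.6²
  = 7.1878 · 4.41 / 0.36
  = 88.05
Finite-population correction (N = 1518): 88.05 / (1 + (88.05 − 1)/1518) = 83.27.
Round up → n = 84.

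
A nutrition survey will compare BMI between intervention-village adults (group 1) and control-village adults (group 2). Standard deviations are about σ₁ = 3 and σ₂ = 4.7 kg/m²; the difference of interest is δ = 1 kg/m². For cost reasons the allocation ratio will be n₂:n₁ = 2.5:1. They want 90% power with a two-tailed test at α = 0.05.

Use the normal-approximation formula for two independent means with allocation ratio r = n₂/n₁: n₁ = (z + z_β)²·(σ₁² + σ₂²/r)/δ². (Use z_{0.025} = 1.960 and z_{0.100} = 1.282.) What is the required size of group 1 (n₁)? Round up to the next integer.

n₁ = (z_{α/2} + z_β)² · (σ₁² + σ₂²/r) / δ²
   = (1.960 + 1.282)² · (3² + 4.7²/2.5) / 1²
   = 10.5106 · (9 + 8.836) / 1
   = 10.5106 · 17.836 / 1
   = 187.47
Round up → n₁ = 188; n₂ = r·n₁ = 2.5 × 188 = 470.

n₁ = 188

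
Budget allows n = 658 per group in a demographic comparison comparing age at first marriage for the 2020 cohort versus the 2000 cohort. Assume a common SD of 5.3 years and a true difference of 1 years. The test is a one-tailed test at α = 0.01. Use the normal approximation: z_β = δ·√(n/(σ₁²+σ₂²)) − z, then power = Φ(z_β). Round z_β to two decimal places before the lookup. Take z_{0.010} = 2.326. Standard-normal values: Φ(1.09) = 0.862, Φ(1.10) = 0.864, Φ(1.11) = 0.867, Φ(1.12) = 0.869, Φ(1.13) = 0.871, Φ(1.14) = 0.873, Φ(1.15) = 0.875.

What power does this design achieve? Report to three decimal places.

Power ≈ 0.864

z_β = δ·√(n/(σ₁²+σ₂²)) − z_α
    = 1 · √(658/56.18) − 2.326
    = 1 · 3.42233 − 2.326
    = 3.4223 − 2.326 = 1.0963 → 1.10
Power = Φ(1.10) = 0.864.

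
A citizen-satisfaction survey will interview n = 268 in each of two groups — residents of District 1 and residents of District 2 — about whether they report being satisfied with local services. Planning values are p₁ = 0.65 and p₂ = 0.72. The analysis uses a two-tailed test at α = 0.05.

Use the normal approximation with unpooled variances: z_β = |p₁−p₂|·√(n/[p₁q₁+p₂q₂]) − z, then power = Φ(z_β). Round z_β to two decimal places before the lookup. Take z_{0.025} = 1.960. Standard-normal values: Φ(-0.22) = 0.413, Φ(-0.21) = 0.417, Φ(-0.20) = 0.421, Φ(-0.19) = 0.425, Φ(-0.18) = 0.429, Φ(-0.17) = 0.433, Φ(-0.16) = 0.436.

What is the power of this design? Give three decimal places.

z_β = |p₁−p₂|·√(n/[p₁q₁+p₂q₂]) − z_{α/2}
    = 0.07 · √(268/0.4291) − 1.960
    = 0.07 · 24.9913 − 1.960
    = 1.7494 − 1.960 = -0.2106 → -0.21
Power = Φ(-0.21) = 0.417.

Power ≈ 0.417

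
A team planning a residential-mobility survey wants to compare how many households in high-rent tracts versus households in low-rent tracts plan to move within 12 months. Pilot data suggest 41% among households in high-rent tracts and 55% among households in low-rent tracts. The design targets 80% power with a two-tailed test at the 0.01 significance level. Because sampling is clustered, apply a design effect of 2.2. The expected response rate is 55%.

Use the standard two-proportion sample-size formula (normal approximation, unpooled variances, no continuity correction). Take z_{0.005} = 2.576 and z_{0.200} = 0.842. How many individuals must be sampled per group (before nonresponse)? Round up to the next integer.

n = 1167 per group

n = (z_{α/2} + z_β)² · [p₁(1−p₁) + p₂(1−p₂)] / (p₁ − p₂)²
  = (2.576 + 0.842)² · (0.41·0.59 + 0.55·0.45) / (-0.14)²
  = (3.418)² · (0.2419 + 0.2475) / 0.0196
  = 11.6827 · 0.4894 / 0.0196
  = 291.71
Design effect: 2.2 × 291.71 = 641.76.
Adjust for 55% response: 641.76 / 0.55 = 1166.84.
Round up → n = 1167 per group.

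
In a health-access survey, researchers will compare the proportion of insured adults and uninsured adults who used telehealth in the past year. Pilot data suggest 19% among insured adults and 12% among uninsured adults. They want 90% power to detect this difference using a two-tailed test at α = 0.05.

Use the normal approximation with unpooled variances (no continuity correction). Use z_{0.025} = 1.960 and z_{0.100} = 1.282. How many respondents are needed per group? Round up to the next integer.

n = 557 per group

n = (z_{α/2} + z_β)² · [p₁(1−p₁) + p₂(1−p₂)] / (p₁ − p₂)²
  = (1.960 + 1.282)² · (0.19·0.81 + 0.12·0.88) / (0.07)²
  = (3.242)² · (0.1539 + 0.1056) / 0.0049
  = 10.5106 · 0.2595 / 0.0049
  = 556.63
Round up → n = 557 per group.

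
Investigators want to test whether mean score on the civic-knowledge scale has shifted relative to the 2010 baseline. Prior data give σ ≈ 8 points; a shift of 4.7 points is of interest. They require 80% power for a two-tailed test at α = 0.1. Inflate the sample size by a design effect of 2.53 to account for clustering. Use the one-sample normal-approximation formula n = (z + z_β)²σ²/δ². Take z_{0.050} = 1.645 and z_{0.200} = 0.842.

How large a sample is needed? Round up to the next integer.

n = (z_{α/2} + z_β)² · σ² / δ²
  = (1.645 + 0.842)² · 8² / 4.7²
  = 6.1852 · 64 / 22.09
  = 17.92
Design effect: 2.53 × 17.92 = 45.34.
Round up → n = 46.

n = 46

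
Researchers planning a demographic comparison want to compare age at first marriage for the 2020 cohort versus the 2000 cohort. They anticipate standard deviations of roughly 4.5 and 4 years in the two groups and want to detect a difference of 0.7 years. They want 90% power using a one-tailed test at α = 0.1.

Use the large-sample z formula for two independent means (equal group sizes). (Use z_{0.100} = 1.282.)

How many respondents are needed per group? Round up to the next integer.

n = 487 per group

n = (z_α + z_β)² · (σ₁² + σ₂²) / δ²
  = (1.282 + 1.282)² · (4.5² + 4² = 36.25) / 0.7²
  = 6.5741 · 36.25 / 0.49
  = 486.35
Round up → n = 487 per group.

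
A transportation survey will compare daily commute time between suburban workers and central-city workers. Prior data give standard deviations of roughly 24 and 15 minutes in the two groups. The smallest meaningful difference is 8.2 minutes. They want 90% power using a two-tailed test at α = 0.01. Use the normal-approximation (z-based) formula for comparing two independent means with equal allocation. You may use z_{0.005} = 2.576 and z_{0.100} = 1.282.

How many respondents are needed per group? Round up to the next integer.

n = 178 per group

n = (z_{α/2} + z_β)² · (σ₁² + σ₂²) / δ²
  = (2.576 + 1.282)² · (24² + 15² = 801) / 8.2²
  = 14.8842 · 801 / 67.24
  = 177.31
Round up → n = 178 per group.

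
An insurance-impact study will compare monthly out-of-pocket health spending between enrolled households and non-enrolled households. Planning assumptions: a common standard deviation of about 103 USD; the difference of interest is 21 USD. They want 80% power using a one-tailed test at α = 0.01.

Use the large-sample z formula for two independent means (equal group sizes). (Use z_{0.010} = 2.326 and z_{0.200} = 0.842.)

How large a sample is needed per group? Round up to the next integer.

n = (z_α + z_β)² · (σ₁² + σ₂²) / δ²
  = (2.326 + 0.842)² · (2·103² = 21218) / 21²
  = 10.0362 · 21218 / 441
  = 482.88
Round up → n = 483 per group.

n = 483 per group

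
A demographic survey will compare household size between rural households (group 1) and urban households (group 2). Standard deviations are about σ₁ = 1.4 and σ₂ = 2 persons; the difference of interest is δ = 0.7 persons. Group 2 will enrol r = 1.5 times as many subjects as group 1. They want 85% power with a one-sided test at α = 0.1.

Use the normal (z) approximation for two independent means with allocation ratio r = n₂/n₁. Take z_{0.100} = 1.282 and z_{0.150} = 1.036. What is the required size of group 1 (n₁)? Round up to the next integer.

n₁ = (z_α + z_β)² · (σ₁² + σ₂²/r) / δ²
   = (1.282 + 1.036)² · (1.4² + 2²/1.5) / 0.7²
   = 5.3731 · (1.96 + 2.6667) / 0.49
   = 5.3731 · 4.6267 / 0.49
   = 50.73
Round up → n₁ = 51; n₂ = r·n₁ = 1.5 × 51 = 77.

n₁ = 51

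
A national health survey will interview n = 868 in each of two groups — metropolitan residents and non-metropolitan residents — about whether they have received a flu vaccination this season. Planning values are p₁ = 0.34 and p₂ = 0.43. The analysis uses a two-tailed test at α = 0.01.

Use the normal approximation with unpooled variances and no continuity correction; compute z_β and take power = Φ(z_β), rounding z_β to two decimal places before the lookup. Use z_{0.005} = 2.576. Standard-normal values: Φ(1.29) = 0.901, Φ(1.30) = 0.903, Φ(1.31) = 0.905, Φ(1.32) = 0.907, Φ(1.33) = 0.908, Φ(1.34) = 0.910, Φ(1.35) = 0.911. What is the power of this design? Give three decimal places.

Power ≈ 0.901

z_β = |p₁−p₂|·√(n/[p₁q₁+p₂q₂]) − z_{α/2}
    = 0.09 · √(868/0.4695) − 2.576
    = 0.09 · 42.9974 − 2.576
    = 3.8698 − 2.576 = 1.2938 → 1.29
Power = Φ(1.29) = 0.901.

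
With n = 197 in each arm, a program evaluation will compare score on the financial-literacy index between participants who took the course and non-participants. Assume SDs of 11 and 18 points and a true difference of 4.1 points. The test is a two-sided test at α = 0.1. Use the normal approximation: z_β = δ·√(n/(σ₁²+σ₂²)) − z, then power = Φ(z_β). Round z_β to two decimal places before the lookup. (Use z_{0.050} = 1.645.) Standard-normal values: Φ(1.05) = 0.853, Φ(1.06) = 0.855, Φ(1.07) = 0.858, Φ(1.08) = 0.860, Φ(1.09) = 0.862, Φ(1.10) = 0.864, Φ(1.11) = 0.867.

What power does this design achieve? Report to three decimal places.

z_β = δ·√(n/(σ₁²+σ₂²)) − z_{α/2}
    = 4.1 · √(197/445) − 1.645
    = 4.1 · 0.66535 − 1.645
    = 2.7280 − 1.645 = 1.0830 → 1.08
Power = Φ(1.08) = 0.860.

Power ≈ 0.860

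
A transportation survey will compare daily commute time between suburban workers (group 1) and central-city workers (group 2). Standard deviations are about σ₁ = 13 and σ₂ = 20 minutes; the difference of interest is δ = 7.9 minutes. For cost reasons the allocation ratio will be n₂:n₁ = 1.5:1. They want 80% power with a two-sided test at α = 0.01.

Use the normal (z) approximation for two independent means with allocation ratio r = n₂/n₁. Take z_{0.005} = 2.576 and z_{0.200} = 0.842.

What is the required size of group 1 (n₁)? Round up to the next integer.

n₁ = (z_{α/2} + z_β)² · (σ₁² + σ₂²/r) / δ²
   = (2.576 + 0.842)² · (13² + 20²/1.5) / 7.9²
   = 11.6827 · (169 + 266.6667) / 62.41
   = 11.6827 · 435.6667 / 62.41
   = 81.55
Round up → n₁ = 82; n₂ = r·n₁ = 1.5 × 82 = 123.

n₁ = 82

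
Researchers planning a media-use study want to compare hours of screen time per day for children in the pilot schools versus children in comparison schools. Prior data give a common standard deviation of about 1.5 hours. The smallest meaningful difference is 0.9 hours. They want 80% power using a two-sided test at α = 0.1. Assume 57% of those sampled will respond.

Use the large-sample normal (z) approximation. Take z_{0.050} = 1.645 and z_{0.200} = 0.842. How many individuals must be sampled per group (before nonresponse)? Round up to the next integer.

n = (z_{α/2} + z_β)² · (σ₁² + σ₂²) / δ²
  = (1.645 + 0.842)² · (2·1.5² = 4.5) / 0.9²
  = 6.1852 · 4.5 / 0.81
  = 34.36
Adjust for 57% response: 34.36 / 0.57 = 60.28.
Round up → n = 61 per group.

n = 61 per group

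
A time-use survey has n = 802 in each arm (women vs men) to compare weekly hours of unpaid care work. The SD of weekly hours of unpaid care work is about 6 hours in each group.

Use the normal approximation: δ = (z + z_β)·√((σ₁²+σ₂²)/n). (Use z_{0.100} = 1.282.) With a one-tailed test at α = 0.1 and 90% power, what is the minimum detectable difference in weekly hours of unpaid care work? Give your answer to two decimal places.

Minimum detectable difference ≈ 0.77 hours

δ = (z_α + z_β) · √((σ₁²+σ₂²)/n)
  = (1.282 + 1.282) · √(72/802)
  = 2.564 · √0.08978
  = 2.564 · 0.2996
  = 0.7682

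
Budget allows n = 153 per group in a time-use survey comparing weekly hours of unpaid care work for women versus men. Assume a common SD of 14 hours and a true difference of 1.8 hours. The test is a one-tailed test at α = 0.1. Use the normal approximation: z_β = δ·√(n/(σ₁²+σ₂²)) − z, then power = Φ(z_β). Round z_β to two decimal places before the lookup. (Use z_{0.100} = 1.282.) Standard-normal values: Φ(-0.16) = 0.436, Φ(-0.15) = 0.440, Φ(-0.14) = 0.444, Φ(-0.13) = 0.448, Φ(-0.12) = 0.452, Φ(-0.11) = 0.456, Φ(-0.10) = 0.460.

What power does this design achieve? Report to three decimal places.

z_β = δ·√(n/(σ₁²+σ₂²)) − z_α
    = 1.8 · √(153/392) − 1.282
    = 1.8 · 0.62474 − 1.282
    = 1.1245 − 1.282 = -0.1575 → -0.16
Power = Φ(-0.16) = 0.436.

Power ≈ 0.436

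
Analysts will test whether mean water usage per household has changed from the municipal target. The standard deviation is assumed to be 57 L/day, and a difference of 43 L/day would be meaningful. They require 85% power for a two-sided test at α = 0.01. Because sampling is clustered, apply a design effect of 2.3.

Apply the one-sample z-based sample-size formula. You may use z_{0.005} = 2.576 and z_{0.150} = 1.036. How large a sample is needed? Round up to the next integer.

n = (z_{α/2} + z_β)² · σ² / δ²
  = (2.576 + 1.036)² · 57² / 43²
  = 13.0465 · 3249 / 1849
  = 22.92
Design effect: 2.3 × 22.92 = 52.73.
Round up → n = 53.

n = 53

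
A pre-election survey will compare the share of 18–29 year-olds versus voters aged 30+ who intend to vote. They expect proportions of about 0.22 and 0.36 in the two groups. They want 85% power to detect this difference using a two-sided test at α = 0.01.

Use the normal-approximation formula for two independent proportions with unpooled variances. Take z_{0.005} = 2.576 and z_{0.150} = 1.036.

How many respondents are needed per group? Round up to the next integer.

n = (z_{α/2} + z_β)² · [p₁(1−p₁) + p₂(1−p₂)] / (p₁ − p₂)²
  = (2.576 + 1.036)² · (0.22·0.78 + 0.36·0.64) / (-0.14)²
  = (3.612)² · (0.1716 + 0.2304) / 0.0196
  = 13.0465 · 0.4020 / 0.0196
  = 267.59
Round up → n = 268 per group.

n = 268 per group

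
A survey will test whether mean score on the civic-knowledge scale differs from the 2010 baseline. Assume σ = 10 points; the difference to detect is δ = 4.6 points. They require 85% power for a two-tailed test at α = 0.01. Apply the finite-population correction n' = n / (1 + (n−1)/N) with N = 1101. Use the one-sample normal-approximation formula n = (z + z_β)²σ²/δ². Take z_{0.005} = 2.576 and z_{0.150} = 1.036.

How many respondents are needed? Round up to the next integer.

n = (z_{α/2} + z_β)² · σ² / δ²
  = (2.576 + 1.036)² · 10² / 4.6²
  = 13.0465 · 100 / 21.16
  = 61.66
Finite-population correction (N = 1101): 61.66 / (1 + (61.66 − 1)/1101) = 58.44.
Round up → n = 59.

n = 59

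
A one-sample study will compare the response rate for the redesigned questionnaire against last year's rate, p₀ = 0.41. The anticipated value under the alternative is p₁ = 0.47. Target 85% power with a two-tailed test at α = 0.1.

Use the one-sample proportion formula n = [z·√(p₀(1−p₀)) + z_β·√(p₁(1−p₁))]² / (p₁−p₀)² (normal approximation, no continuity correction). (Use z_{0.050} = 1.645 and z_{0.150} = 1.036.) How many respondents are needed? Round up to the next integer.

n = [z_{α/2}·√(p₀q₀) + z_β·√(p₁q₁)]² / (p₁ − p₀)²
  = [1.645·√(0.41·0.59) + 1.036·√(0.47·0.53)]² / (0.06)²
  = [1.645·0.4918 + 1.036·0.4991]² / 0.0036
  = [1.3261]² / 0.0036
  = 488.51
Round up → n = 489.

n = 489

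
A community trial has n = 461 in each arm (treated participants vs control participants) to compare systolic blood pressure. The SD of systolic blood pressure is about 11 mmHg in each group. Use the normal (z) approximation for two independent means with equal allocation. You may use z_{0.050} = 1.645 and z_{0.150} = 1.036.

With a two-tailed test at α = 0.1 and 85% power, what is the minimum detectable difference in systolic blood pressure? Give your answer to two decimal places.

δ = (z_{α/2} + z_β) · √((σ₁²+σ₂²)/n)
  = (1.645 + 1.036) · √(242/461)
  = 2.681 · √0.52495
  = 2.681 · 0.7245
  = 1.9425

Minimum detectable difference ≈ 1.94 mmHg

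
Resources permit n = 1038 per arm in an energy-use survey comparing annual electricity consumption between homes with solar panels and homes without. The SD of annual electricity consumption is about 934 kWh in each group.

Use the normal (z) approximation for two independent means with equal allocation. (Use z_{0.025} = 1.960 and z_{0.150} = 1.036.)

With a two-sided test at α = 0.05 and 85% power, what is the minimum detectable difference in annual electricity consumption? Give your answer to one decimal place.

δ = (z_{α/2} + z_β) · √((σ₁²+σ₂²)/n)
  = (1.960 + 1.036) · √(1744712/1038)
  = 2.996 · √1680.8
  = 2.996 · 40.9980
  = 122.8302

Minimum detectable difference ≈ 122.8 kWh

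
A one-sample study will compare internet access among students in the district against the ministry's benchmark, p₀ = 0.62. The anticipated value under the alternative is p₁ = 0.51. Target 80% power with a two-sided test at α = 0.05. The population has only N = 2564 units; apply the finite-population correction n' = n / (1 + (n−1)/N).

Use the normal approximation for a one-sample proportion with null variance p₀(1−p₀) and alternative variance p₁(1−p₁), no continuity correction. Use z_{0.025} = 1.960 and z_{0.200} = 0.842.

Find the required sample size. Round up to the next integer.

n = 147

n = [z_{α/2}·√(p₀q₀) + z_β·√(p₁q₁)]² / (p₁ − p₀)²
  = [1.960·√(0.62·0.38) + 0.842·√(0.51·0.49)]² / (-0.11)²
  = [1.960·0.4854 + 0.842·0.4999]² / 0.0121
  = [1.3723]² / 0.0121
  = 155.63
Finite-population correction (N = 2564): 155.63 / (1 + (155.63 − 1)/2564) = 146.78.
Round up → n = 147.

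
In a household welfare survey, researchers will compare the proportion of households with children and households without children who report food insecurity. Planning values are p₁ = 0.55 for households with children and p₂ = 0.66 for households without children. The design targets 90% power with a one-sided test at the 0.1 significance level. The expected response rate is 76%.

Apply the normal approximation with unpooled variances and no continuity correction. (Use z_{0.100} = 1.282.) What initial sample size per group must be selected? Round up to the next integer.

n = (z_α + z_β)² · [p₁(1−p₁) + p₂(1−p₂)] / (p₁ − p₂)²
  = (1.282 + 1.282)² · (0.55·0.45 + 0.66·0.34) / (-0.11)²
  = (2.564)² · (0.2475 + 0.2244) / 0.0121
  = 6.5741 · 0.4719 / 0.0121
  = 256.39
Adjust for 76% response: 256.39 / 0.76 = 337.35.
Round up → n = 338 per group.

n = 338 per group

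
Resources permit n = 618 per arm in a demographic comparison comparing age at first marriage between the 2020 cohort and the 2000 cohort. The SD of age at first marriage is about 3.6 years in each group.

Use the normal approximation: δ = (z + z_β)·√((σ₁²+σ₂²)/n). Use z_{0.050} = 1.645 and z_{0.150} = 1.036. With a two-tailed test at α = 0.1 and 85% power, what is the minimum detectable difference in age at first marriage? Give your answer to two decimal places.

Minimum detectable difference ≈ 0.55 years

δ = (z_{α/2} + z_β) · √((σ₁²+σ₂²)/n)
  = (1.645 + 1.036) · √(25.92/618)
  = 2.681 · √0.04194
  = 2.681 · 0.2048
  = 0.5491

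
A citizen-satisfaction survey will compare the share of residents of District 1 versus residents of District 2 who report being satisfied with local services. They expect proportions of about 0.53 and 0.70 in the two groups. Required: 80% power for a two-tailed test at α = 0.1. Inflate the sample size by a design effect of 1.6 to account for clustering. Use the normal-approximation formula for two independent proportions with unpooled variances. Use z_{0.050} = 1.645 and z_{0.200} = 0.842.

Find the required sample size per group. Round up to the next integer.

n = 158 per group

n = (z_{α/2} + z_β)² · [p₁(1−p₁) + p₂(1−p₂)] / (p₁ − p₂)²
  = (1.645 + 0.842)² · (0.53·0.47 + 0.70·0.30) / (-0.17)²
  = (2.487)² · (0.2491 + 0.2100) / 0.0289
  = 6.1852 · 0.4591 / 0.0289
  = 98.26
Design effect: 1.6 × 98.26 = 157.21.
Round up → n = 158 per group.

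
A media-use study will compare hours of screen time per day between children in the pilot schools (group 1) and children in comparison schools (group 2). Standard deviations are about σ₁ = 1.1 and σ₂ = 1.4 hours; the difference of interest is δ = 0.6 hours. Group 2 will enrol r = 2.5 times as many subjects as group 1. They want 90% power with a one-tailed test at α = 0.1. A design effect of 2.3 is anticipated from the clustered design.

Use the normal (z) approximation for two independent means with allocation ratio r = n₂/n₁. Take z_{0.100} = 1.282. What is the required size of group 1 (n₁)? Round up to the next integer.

n₁ = 84

n₁ = (z_α + z_β)² · (σ₁² + σ₂²/r) / δ²
   = (1.282 + 1.282)² · (1.1² + 1.4²/2.5) / 0.6²
   = 6.5741 · (1.21 + 0.784) / 0.36
   = 6.5741 · 1.994 / 0.36
   = 36.41
Design effect: 2.3 × 36.41 = 83.75.
Round up → n₁ = 84; n₂ = r·n₁ = 2.5 × 84 = 210.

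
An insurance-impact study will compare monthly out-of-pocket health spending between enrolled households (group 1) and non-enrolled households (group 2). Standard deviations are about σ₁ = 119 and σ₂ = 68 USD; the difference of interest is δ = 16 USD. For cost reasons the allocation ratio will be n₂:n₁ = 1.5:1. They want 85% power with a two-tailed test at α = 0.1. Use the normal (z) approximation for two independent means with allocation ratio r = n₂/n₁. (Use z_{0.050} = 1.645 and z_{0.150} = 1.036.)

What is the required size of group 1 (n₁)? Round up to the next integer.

n₁ = 485

n₁ = (z_{α/2} + z_β)² · (σ₁² + σ₂²/r) / δ²
   = (1.645 + 1.036)² · (119² + 68²/1.5) / 16²
   = 7.1878 · (14161 + 3082.7) / 256
   = 7.1878 · 17243.7 / 256
   = 484.15
Round up → n₁ = 485; n₂ = r·n₁ = 1.5 × 485 = 728.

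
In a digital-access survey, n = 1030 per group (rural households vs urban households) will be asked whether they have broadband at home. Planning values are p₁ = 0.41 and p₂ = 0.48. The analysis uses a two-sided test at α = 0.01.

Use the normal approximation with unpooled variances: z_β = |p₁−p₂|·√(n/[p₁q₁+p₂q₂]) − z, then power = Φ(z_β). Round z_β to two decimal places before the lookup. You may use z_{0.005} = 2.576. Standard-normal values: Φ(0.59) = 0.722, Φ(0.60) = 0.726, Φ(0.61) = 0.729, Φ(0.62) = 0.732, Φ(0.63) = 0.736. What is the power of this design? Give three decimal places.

Power ≈ 0.736

z_β = |p₁−p₂|·√(n/[p₁q₁+p₂q₂]) − z_{α/2}
    = 0.07 · √(1030/0.4915) − 2.576
    = 0.07 · 45.7780 − 2.576
    = 3.2045 − 2.576 = 0.6285 → 0.63
Power = Φ(0.63) = 0.736.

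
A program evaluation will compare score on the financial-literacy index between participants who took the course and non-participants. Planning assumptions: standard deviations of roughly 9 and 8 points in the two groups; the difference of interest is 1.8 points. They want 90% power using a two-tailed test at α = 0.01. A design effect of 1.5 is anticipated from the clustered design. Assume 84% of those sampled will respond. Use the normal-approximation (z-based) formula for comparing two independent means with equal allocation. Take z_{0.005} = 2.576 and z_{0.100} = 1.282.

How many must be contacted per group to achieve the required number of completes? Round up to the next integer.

n = (z_{α/2} + z_β)² · (σ₁² + σ₂²) / δ²
  = (2.576 + 1.282)² · (9² + 8² = 145) / 1.8²
  = 14.8842 · 145 / 3.24
  = 666.11
Design effect: 1.5 × 666.11 = 999.17.
Adjust for 84% response: 999.17 / 0.84 = 1189.49.
Round up → n = 1190 per group.

n = 1190 per group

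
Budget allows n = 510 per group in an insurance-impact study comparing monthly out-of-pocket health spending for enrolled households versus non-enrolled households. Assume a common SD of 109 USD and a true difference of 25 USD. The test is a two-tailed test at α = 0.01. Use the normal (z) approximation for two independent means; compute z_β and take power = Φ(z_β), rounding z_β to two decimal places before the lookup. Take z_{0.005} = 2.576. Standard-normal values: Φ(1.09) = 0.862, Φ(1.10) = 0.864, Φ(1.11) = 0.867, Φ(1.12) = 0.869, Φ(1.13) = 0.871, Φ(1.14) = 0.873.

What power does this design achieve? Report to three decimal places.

z_β = δ·√(n/(σ₁²+σ₂²)) − z_{α/2}
    = 25 · √(510/23762) − 2.576
    = 25 · 0.14650 − 2.576
    = 3.6626 − 2.576 = 1.0866 → 1.09
Power = Φ(1.09) = 0.862.

Power ≈ 0.862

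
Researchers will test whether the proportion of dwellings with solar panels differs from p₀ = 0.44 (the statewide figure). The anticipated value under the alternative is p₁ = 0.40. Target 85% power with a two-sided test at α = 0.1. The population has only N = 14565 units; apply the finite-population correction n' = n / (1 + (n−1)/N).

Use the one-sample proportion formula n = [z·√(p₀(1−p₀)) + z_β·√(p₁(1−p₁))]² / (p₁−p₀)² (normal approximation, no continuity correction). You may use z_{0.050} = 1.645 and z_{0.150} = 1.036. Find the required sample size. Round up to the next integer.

n = [z_{α/2}·√(p₀q₀) + z_β·√(p₁q₁)]² / (p₁ − p₀)²
  = [1.645·√(0.44·0.56) + 1.036·√(0.40·0.60)]² / (-0.04)²
  = [1.645·0.4964 + 1.036·0.4899]² / 0.0016
  = [1.3241]² / 0.0016
  = 1095.76
Finite-population correction (N = 14565): 1095.76 / (1 + (1095.76 − 1)/14565) = 1019.16.
Round up → n = 1020.

n = 1020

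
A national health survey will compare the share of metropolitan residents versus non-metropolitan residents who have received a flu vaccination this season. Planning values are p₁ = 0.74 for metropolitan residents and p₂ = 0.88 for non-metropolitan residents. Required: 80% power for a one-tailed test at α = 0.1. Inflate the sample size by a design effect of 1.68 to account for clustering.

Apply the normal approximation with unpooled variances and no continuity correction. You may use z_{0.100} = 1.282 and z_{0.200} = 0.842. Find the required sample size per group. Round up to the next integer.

n = 116 per group

n = (z_α + z_β)² · [p₁(1−p₁) + p₂(1−p₂)] / (p₁ − p₂)²
  = (1.282 + 0.842)² · (0.74·0.26 + 0.88·0.12) / (-0.14)²
  = (2.124)² · (0.1924 + 0.1056) / 0.0196
  = 4.5114 · 0.2980 / 0.0196
  = 68.59
Design effect: 1.68 × 68.59 = 115.23.
Round up → n = 116 per group.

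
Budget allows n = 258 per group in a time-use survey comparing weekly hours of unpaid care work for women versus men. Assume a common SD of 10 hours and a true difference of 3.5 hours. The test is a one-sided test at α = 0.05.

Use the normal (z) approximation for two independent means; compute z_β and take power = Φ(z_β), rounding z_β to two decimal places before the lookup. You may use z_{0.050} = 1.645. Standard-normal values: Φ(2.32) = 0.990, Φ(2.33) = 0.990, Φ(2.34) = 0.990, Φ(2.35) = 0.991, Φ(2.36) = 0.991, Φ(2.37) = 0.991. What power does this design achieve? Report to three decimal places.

z_β = δ·√(n/(σ₁²+σ₂²)) − z_α
    = 3.5 · √(258/200) − 1.645
    = 3.5 · 1.13578 − 1.645
    = 3.9752 − 1.645 = 2.3302 → 2.33
Power = Φ(2.33) = 0.990.

Power ≈ 0.990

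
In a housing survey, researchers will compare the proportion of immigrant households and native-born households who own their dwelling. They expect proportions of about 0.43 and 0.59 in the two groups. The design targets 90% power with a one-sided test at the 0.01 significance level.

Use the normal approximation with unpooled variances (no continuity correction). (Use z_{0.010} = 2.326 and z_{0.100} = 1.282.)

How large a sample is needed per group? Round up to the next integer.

n = 248 per group

n = (z_α + z_β)² · [p₁(1−p₁) + p₂(1−p₂)] / (p₁ − p₂)²
  = (2.326 + 1.282)² · (0.43·0.57 + 0.59·0.41) / (-0.16)²
  = (3.608)² · (0.2451 + 0.2419) / 0.0256
  = 13.0177 · 0.4870 / 0.0256
  = 247.64
Round up → n = 248 per group.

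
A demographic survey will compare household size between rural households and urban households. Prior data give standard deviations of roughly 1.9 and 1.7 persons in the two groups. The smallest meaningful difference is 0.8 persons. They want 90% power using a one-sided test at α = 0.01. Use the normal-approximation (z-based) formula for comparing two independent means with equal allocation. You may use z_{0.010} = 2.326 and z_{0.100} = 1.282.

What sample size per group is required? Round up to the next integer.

n = 133 per group

n = (z_α + z_β)² · (σ₁² + σ₂²) / δ²
  = (2.326 + 1.282)² · (1.9² + 1.7² = 6.5) / 0.8²
  = 13.0177 · 6.5 / 0.64
  = 132.21
Round up → n = 133 per group.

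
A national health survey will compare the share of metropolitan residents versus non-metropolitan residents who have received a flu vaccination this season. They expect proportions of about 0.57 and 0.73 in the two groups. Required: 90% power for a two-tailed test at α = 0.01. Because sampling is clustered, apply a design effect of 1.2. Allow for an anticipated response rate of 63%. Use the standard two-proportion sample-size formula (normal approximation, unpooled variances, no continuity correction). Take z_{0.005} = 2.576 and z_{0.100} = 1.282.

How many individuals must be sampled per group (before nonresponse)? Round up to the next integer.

n = 490 per group

n = (z_{α/2} + z_β)² · [p₁(1−p₁) + p₂(1−p₂)] / (p₁ − p₂)²
  = (2.576 + 1.282)² · (0.57·0.43 + 0.73·0.27) / (-0.16)²
  = (3.858)² · (0.2451 + 0.1971) / 0.0256
  = 14.8842 · 0.4422 / 0.0256
  = 257.10
Design effect: 1.2 × 257.10 = 308.52.
Adjust for 63% response: 308.52 / 0.63 = 489.72.
Round up → n = 490 per group.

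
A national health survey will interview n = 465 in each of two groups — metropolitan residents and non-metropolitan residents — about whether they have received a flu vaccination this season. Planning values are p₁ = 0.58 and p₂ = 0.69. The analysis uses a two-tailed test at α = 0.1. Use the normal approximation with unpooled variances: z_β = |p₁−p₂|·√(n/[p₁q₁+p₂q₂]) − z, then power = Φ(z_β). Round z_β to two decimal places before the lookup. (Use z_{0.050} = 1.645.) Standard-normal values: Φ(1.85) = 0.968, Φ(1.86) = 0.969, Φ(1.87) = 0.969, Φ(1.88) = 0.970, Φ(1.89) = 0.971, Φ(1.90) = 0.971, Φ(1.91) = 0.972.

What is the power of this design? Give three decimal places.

z_β = |p₁−p₂|·√(n/[p₁q₁+p₂q₂]) − z_{α/2}
    = 0.11 · √(465/0.4575) − 1.645
    = 0.11 · 31.8809 − 1.645
    = 3.5069 − 1.645 = 1.8619 → 1.86
Power = Φ(1.86) = 0.969.

Power ≈ 0.969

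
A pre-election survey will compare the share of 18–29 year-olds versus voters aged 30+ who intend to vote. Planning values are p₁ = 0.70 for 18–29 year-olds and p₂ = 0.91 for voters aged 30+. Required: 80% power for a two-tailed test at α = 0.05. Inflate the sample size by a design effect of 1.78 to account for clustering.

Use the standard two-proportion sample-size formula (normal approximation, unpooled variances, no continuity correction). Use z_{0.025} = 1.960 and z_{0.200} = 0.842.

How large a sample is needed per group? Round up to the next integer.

n = 93 per group

n = (z_{α/2} + z_β)² · [p₁(1−p₁) + p₂(1−p₂)] / (p₁ − p₂)²
  = (1.960 + 0.842)² · (0.70·0.30 + 0.91·0.09) / (-0.21)²
  = (2.802)² · (0.2100 + 0.0819) / 0.0441
  = 7.8512 · 0.2919 / 0.0441
  = 51.97
Design effect: 1.78 × 51.97 = 92.50.
Round up → n = 93 per group.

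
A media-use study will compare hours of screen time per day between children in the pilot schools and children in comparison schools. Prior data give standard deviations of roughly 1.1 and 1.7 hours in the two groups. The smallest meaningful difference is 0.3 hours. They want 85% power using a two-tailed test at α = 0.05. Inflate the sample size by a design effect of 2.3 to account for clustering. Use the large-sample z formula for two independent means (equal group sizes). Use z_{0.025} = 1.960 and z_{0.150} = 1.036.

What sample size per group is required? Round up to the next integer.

n = 941 per group

n = (z_{α/2} + z_β)² · (σ₁² + σ₂²) / δ²
  = (1.960 + 1.036)² · (1.1² + 1.7² = 4.1) / 0.3²
  = 8.9760 · 4.1 / 0.09
  = 408.91
Design effect: 2.3 × 408.91 = 940.49.
Round up → n = 941 per group.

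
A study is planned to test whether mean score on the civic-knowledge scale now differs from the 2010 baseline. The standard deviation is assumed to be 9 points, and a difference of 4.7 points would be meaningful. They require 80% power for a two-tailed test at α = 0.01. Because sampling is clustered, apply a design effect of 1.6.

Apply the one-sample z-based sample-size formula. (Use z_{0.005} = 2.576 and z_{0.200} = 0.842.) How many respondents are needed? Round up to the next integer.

n = (z_{α/2} + z_β)² · σ² / δ²
  = (2.576 + 0.842)² · 9² / 4.7²
  = 11.6827 · 81 / 22.09
  = 42.84
Design effect: 1.6 × 42.84 = 68.54.
Round up → n = 69.

n = 69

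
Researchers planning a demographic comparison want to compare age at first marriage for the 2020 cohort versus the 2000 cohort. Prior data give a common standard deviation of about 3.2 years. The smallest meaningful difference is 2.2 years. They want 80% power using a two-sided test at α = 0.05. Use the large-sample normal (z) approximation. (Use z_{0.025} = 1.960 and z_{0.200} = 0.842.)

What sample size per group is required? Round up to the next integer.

n = (z_{α/2} + z_β)² · (σ₁² + σ₂²) / δ²
  = (1.960 + 0.842)² · (2·3.2² = 20.48) / 2.2²
  = 7.8512 · 20.48 / 4.84
  = 33.22
Round up → n = 34 per group.

n = 34 per group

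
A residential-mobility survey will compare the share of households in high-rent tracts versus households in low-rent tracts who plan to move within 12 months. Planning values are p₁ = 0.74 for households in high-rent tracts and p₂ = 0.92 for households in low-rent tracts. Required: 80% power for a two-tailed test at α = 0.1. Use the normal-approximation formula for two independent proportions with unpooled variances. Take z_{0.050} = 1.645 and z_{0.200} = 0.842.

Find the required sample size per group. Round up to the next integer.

n = 51 per group

n = (z_{α/2} + z_β)² · [p₁(1−p₁) + p₂(1−p₂)] / (p₁ − p₂)²
  = (1.645 + 0.842)² · (0.74·0.26 + 0.92·0.08) / (-0.18)²
  = (2.487)² · (0.1924 + 0.0736) / 0.0324
  = 6.1852 · 0.2660 / 0.0324
  = 50.78
Round up → n = 51 per group.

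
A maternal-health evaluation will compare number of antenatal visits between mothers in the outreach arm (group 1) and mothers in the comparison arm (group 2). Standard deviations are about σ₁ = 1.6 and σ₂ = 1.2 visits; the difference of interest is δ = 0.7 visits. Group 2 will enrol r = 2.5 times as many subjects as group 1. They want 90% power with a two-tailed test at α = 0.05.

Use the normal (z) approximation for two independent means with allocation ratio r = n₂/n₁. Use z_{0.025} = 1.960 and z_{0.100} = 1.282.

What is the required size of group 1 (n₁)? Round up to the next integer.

n₁ = (z_{α/2} + z_β)² · (σ₁² + σ₂²/r) / δ²
   = (1.960 + 1.282)² · (1.6² + 1.2²/2.5) / 0.7²
   = 10.5106 · (2.56 + 0.576) / 0.49
   = 10.5106 · 3.136 / 0.49
   = 67.27
Round up → n₁ = 68; n₂ = r·n₁ = 2.5 × 68 = 170.

n₁ = 68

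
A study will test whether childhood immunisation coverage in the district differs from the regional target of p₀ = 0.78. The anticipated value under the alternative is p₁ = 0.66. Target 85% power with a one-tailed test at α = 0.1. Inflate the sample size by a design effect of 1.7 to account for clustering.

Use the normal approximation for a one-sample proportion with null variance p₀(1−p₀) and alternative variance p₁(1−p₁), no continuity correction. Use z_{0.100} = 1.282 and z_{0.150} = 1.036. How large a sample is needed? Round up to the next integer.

n = 124

n = [z_α·√(p₀q₀) + z_β·√(p₁q₁)]² / (p₁ − p₀)²
  = [1.282·√(0.78·0.22) + 1.036·√(0.66·0.34)]² / (-0.12)²
  = [1.282·0.4142 + 1.036·0.4737]² / 0.0144
  = [1.0218]² / 0.0144
  = 72.51
Design effect: 1.7 × 72.51 = 123.27.
Round up → n = 124.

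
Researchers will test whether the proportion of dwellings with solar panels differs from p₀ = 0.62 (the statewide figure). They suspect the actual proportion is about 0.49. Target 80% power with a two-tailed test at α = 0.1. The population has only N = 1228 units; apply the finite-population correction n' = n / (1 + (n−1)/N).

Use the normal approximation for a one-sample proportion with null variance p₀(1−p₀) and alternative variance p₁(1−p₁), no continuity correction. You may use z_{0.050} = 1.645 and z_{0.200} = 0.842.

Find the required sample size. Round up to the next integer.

n = 83

n = [z_{α/2}·√(p₀q₀) + z_β·√(p₁q₁)]² / (p₁ − p₀)²
  = [1.645·√(0.62·0.38) + 0.842·√(0.49·0.51)]² / (-0.13)²
  = [1.645·0.4854 + 0.842·0.4999]² / 0.0169
  = [1.2194]² / 0.0169
  = 87.98
Finite-population correction (N = 1228): 87.98 / (1 + (87.98 − 1)/1228) = 82.16.
Round up → n = 83.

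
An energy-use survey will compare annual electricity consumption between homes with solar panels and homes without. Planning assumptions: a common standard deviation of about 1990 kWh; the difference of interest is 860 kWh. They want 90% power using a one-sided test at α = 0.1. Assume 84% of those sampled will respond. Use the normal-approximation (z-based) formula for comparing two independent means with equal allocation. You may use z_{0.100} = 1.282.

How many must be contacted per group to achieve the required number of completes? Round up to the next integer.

n = (z_α + z_β)² · (σ₁² + σ₂²) / δ²
  = (1.282 + 1.282)² · (2·1990² = 7920200) / 860²
  = 6.5741 · 7920200 / 739600
  = 70.40
Adjust for 84% response: 70.40 / 0.84 = 83.81.
Round up → n = 84 per group.

n = 84 per group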